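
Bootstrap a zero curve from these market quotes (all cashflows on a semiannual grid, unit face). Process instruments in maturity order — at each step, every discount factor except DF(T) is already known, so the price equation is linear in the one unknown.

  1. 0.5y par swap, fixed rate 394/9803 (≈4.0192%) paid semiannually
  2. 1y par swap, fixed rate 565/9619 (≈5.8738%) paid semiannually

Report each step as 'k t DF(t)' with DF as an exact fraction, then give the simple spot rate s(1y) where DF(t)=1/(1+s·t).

step 1 [0.5y] swap r/2=197/9803: DF=(1 − 197/9803·(0))/(1+197/9803) = 9803/10000 ≈ 0.980300
step 2 [1y] swap r/2=565/19238: DF=(1 − 565/19238·(0.980300))/(1+565/19238) = 1887/2000 ≈ 0.943500

1 1/2 9803/10000
2 1 1887/2000
s(1y) = (1/(1887/2000) − 1)/(1) = 113/1887 ≈ 5.9883%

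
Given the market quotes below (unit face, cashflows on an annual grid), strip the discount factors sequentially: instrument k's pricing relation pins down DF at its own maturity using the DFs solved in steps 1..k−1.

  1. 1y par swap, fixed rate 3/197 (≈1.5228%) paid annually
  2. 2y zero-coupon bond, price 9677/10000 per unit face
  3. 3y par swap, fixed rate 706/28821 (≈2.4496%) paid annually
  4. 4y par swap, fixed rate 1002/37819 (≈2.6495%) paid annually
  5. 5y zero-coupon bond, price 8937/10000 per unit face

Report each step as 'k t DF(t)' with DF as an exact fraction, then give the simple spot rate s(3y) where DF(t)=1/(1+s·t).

1 1 197/200
2 2 9677/10000
3 3 4647/5000
4 4 4499/5000
5 5 8937/10000
s(3y) = (1/(4647/5000) − 1)/(3) = 353/13941 ≈ 2.5321%

step 1 [1y] swap r/1=3/197: DF=(1 − 3/197·(0))/(1+3/197) = 197/200 ≈ 0.985000
step 2 [2y] zero: DF = P = 9677/10000 ≈ 0.967700
step 3 [3y] swap r/1=706/28821: DF=(1 − 706/28821·(0.985000+0.967700))/(1+706/28821) = 4647/5000 ≈ 0.929400
step 4 [4y] swap r/1=1002/37819: DF=(1 − 1002/37819·(0.985000+0.967700+0.929400))/(1+1002/37819) = 4499/5000 ≈ 0.899800
step 5 [5y] zero: DF = P = 8937/10000 ≈ 0.893700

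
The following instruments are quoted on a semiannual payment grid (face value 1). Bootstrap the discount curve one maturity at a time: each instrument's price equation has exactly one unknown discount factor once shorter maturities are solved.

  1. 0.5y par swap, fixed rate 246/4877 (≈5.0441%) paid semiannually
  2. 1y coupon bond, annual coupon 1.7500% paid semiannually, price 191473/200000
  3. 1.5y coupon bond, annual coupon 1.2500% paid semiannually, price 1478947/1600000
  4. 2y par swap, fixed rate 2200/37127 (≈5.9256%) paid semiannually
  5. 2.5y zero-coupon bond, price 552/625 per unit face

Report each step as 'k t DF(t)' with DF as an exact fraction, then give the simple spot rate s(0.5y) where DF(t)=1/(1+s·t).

1 1/2 4877/5000
2 1 4703/5000
3 3/2 9067/10000
4 2 89/100
5 5/2 552/625
s(0.5y) = (1/(4877/5000) − 1)/(1/2) = 246/4877 ≈ 5.0441%

step 1 [0.5y] swap r/2=123/4877: DF=(1 − 123/4877·(0))/(1+123/4877) = 4877/5000 ≈ 0.975400
step 2 [1y] bond c/2=7/800: DF=(191473/200000 − 7/800·(0.975400))/(1+7/800) = 4703/5000 ≈ 0.940600
step 3 [1.5y] bond c/2=1/160: DF=(1478947/1600000 − 1/160·(0.975400+0.940600))/(1+1/160) = 9067/10000 ≈ 0.906700
step 4 [2y] swap r/2=1100/37127: DF=(1 − 1100/37127·(0.975400+0.940600+0.906700))/(1+1100/37127) = 89/100 ≈ 0.890000
step 5 [2.5y] zero: DF = P = 552/625 ≈ 0.883200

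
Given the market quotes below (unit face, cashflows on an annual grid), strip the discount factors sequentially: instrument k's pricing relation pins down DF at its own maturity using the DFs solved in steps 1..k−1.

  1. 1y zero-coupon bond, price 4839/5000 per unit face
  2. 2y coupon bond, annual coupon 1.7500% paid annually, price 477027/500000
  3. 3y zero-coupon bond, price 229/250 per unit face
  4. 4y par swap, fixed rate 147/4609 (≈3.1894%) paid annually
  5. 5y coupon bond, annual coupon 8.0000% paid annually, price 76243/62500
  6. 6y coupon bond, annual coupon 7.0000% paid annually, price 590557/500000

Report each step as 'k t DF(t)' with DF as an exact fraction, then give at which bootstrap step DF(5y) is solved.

step 1 [1y] zero: DF = P = 4839/5000 ≈ 0.967800
step 2 [2y] bond c/1=7/400: DF=(477027/500000 − 7/400·(0.967800))/(1+7/400) = 921/1000 ≈ 0.921000
step 3 [3y] zero: DF = P = 229/250 ≈ 0.916000
step 4 [4y] swap r/1=147/4609: DF=(1 − 147/4609·(0.967800+0.921000+0.916000))/(1+147/4609) = 1103/1250 ≈ 0.882400
step 5 [5y] bond c/1=2/25: DF=(76243/62500 − 2/25·(0.967800+0.921000+0.916000+0.882400))/(1+2/25) = 2141/2500 ≈ 0.856400
step 6 [6y] bond c/1=7/100: DF=(590557/500000 − 7/100·(0.967800+0.921000+0.916000+0.882400+0.856400))/(1+7/100) = 4033/5000 ≈ 0.806600

1 1 4839/5000
2 2 921/1000
3 3 229/250
4 4 1103/1250
5 5 2141/2500
6 6 4033/5000
DF(5y) is solved at step 5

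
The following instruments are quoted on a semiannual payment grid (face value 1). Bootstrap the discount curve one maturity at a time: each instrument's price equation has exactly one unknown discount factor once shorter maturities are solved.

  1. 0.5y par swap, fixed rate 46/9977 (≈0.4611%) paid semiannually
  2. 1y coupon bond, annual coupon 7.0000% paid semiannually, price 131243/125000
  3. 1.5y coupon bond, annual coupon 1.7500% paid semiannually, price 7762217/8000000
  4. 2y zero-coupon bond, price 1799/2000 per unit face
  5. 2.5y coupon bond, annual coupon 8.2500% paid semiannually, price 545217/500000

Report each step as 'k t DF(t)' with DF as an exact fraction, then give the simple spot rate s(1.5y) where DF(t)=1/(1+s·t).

step 1 [0.5y] swap r/2=23/9977: DF=(1 − 23/9977·(0))/(1+23/9977) = 9977/10000 ≈ 0.997700
step 2 [1y] bond c/2=7/200: DF=(131243/125000 − 7/200·(0.997700))/(1+7/200) = 9807/10000 ≈ 0.980700
step 3 [1.5y] bond c/2=7/800: DF=(7762217/8000000 − 7/800·(0.997700+0.980700))/(1+7/800) = 9447/10000 ≈ 0.944700
step 4 [2y] zero: DF = P = 1799/2000 ≈ 0.899500
step 5 [2.5y] bond c/2=33/800: DF=(545217/500000 − 33/800·(0.997700+0.980700+0.944700+0.899500))/(1+33/800) = 4479/5000 ≈ 0.895800

1 1/2 9977/10000
2 1 9807/10000
3 3/2 9447/10000
4 2 1799/2000
5 5/2 4479/5000
s(1.5y) = (1/(9447/10000) − 1)/(3/2) = 1106/28341 ≈ 3.9025%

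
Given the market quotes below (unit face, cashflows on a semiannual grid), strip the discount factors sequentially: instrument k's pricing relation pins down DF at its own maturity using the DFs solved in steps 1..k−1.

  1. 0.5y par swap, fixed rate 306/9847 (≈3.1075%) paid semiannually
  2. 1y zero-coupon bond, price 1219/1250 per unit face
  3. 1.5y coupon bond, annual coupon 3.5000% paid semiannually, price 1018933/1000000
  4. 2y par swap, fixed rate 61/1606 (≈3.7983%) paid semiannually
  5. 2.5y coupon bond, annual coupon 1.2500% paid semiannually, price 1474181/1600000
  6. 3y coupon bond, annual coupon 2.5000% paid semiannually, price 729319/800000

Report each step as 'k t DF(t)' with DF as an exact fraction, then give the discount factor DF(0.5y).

step 1 [0.5y] swap r/2=153/9847: DF=(1 − 153/9847·(0))/(1+153/9847) = 9847/10000 ≈ 0.984700
step 2 [1y] zero: DF = P = 1219/1250 ≈ 0.975200
step 3 [1.5y] bond c/2=7/400: DF=(1018933/1000000 − 7/400·(0.984700+0.975200))/(1+7/400) = 9677/10000 ≈ 0.967700
step 4 [2y] swap r/2=61/3212: DF=(1 − 61/3212·(0.984700+0.975200+0.967700))/(1+61/3212) = 2317/2500 ≈ 0.926800
step 5 [2.5y] bond c/2=1/160: DF=(1474181/1600000 − 1/160·(0.984700+0.975200+0.967700+0.926800))/(1+1/160) = 8917/10000 ≈ 0.891700
step 6 [3y] bond c/2=1/80: DF=(729319/800000 − 1/80·(0.984700+0.975200+0.967700+0.926800+0.891700))/(1+1/80) = 4209/5000 ≈ 0.841800

1 1/2 9847/10000
2 1 1219/1250
3 3/2 9677/10000
4 2 2317/2500
5 5/2 8917/10000
6 3 4209/5000
DF(0.5y) = 9847/10000 ≈ 0.984700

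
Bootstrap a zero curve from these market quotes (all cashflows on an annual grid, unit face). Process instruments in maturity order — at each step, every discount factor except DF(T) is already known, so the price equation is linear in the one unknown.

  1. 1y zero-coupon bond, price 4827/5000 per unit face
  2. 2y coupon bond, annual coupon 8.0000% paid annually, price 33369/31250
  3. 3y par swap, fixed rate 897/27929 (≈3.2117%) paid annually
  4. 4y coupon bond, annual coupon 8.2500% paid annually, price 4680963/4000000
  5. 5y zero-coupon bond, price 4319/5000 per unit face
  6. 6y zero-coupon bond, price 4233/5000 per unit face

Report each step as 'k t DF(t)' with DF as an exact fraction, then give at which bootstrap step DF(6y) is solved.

1 1 4827/5000
2 2 2293/2500
3 3 9103/10000
4 4 4341/5000
5 5 4319/5000
6 6 4233/5000
DF(6y) is solved at step 6

step 1 [1y] zero: DF = P = 4827/5000 ≈ 0.965400
step 2 [2y] bond c/1=2/25: DF=(33369/31250 − 2/25·(0.965400))/(1+2/25) = 2293/2500 ≈ 0.917200
step 3 [3y] swap r/1=897/27929: DF=(1 − 897/27929·(0.965400+0.917200))/(1+897/27929) = 9103/10000 ≈ 0.910300
step 4 [4y] bond c/1=33/400: DF=(4680963/4000000 − 33/400·(0.965400+0.917200+0.910300))/(1+33/400) = 4341/5000 ≈ 0.868200
step 5 [5y] zero: DF = P = 4319/5000 ≈ 0.863800
step 6 [6y] zero: DF = P = 4233/5000 ≈ 0.846600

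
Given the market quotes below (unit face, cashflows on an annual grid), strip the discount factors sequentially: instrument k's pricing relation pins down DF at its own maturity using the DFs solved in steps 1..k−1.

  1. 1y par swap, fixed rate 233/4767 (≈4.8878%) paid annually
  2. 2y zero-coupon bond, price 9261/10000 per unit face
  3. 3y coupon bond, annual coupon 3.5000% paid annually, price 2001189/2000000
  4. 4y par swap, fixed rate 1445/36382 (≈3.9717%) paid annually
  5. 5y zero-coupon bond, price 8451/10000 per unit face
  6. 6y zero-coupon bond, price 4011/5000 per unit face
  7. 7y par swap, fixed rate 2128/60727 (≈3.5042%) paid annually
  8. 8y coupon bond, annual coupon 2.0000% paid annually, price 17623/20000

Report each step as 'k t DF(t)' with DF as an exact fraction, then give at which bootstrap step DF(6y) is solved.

1 1 4767/5000
2 2 9261/10000
3 3 1129/1250
4 4 1711/2000
5 5 8451/10000
6 6 4011/5000
7 7 492/625
8 8 931/1250
DF(6y) is solved at step 6

step 1 [1y] swap r/1=233/4767: DF=(1 − 233/4767·(0))/(1+233/4767) = 4767/5000 ≈ 0.953400
step 2 [2y] zero: DF = P = 9261/10000 ≈ 0.926100
step 3 [3y] bond c/1=7/200: DF=(2001189/2000000 − 7/200·(0.953400+0.926100))/(1+7/200) = 1129/1250 ≈ 0.903200
step 4 [4y] swap r/1=1445/36382: DF=(1 − 1445/36382·(0.953400+0.926100+0.903200))/(1+1445/36382) = 1711/2000 ≈ 0.855500
step 5 [5y] zero: DF = P = 8451/10000 ≈ 0.845100
step 6 [6y] zero: DF = P = 4011/5000 ≈ 0.802200
step 7 [7y] swap r/1=2128/60727: DF=(1 − 2128/60727·(0.953400+0.926100+0.903200+0.855500+0.845100+0.802200))/(1+2128/60727) = 492/625 ≈ 0.787200
step 8 [8y] bond c/1=1/50: DF=(17623/20000 − 1/50·(0.953400+0.926100+0.903200+0.855500+0.845100+0.802200+0.787200))/(1+1/50) = 931/1250 ≈ 0.744800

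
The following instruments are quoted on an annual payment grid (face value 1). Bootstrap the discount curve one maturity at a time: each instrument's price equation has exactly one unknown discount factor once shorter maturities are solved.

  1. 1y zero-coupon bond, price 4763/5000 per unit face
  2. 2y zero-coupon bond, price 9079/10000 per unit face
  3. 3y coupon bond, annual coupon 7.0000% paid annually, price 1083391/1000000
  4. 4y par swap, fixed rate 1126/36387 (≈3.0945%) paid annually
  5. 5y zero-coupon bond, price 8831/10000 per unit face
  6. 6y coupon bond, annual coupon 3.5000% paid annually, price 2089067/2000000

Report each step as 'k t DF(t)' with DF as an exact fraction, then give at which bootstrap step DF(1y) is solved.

1 1 4763/5000
2 2 9079/10000
3 3 2227/2500
4 4 4437/5000
5 5 8831/10000
6 6 8563/10000
DF(1y) is solved at step 1

step 1 [1y] zero: DF = P = 4763/5000 ≈ 0.952600
step 2 [2y] zero: DF = P = 9079/10000 ≈ 0.907900
step 3 [3y] bond c/1=7/100: DF=(1083391/1000000 − 7/100·(0.952600+0.907900))/(1+7/100) = 2227/2500 ≈ 0.890800
step 4 [4y] swap r/1=1126/36387: DF=(1 − 1126/36387·(0.952600+0.907900+0.890800))/(1+1126/36387) = 4437/5000 ≈ 0.887400
step 5 [5y] zero: DF = P = 8831/10000 ≈ 0.883100
step 6 [6y] bond c/1=7/200: DF=(2089067/2000000 − 7/200·(0.952600+0.907900+0.890800+0.887400+0.883100))/(1+7/200) = 8563/10000 ≈ 0.856300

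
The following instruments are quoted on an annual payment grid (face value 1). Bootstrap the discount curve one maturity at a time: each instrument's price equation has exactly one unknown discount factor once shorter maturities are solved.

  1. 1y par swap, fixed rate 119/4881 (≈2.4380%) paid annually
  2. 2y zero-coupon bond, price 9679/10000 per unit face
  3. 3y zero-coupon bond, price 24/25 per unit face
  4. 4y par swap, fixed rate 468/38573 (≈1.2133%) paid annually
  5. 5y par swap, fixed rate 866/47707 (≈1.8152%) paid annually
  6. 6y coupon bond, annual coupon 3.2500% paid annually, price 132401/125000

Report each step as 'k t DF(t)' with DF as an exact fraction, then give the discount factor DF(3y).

1 1 4881/5000
2 2 9679/10000
3 3 24/25
4 4 2383/2500
5 5 4567/5000
6 6 8757/10000
DF(3y) = 24/25 ≈ 0.960000

step 1 [1y] swap r/1=119/4881: DF=(1 − 119/4881·(0))/(1+119/4881) = 4881/5000 ≈ 0.976200
step 2 [2y] zero: DF = P = 9679/10000 ≈ 0.967900
step 3 [3y] zero: DF = P = 24/25 ≈ 0.960000
step 4 [4y] swap r/1=468/38573: DF=(1 − 468/38573·(0.976200+0.967900+0.960000))/(1+468/38573) = 2383/2500 ≈ 0.953200
step 5 [5y] swap r/1=866/47707: DF=(1 − 866/47707·(0.976200+0.967900+0.960000+0.953200))/(1+866/47707) = 4567/5000 ≈ 0.913400
step 6 [6y] bond c/1=13/400: DF=(132401/125000 − 13/400·(0.976200+0.967900+0.960000+0.953200+0.913400))/(1+13/400) = 8757/10000 ≈ 0.875700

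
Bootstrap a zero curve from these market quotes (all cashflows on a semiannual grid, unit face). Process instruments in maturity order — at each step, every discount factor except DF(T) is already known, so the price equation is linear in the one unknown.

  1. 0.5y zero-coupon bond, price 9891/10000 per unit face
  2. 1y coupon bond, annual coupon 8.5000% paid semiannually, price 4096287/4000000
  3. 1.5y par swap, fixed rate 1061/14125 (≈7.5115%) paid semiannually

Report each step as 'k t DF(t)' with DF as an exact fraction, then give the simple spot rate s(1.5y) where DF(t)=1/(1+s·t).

1 1/2 9891/10000
2 1 471/500
3 3/2 8939/10000
s(1.5y) = (1/(8939/10000) − 1)/(3/2) = 2122/26817 ≈ 7.9129%

step 1 [0.5y] zero: DF = P = 9891/10000 ≈ 0.989100
step 2 [1y] bond c/2=17/400: DF=(4096287/4000000 − 17/400·(0.989100))/(1+17/400) = 471/500 ≈ 0.942000
step 3 [1.5y] swap r/2=1061/28250: DF=(1 − 1061/28250·(0.989100+0.942000))/(1+1061/28250) = 8939/10000 ≈ 0.893900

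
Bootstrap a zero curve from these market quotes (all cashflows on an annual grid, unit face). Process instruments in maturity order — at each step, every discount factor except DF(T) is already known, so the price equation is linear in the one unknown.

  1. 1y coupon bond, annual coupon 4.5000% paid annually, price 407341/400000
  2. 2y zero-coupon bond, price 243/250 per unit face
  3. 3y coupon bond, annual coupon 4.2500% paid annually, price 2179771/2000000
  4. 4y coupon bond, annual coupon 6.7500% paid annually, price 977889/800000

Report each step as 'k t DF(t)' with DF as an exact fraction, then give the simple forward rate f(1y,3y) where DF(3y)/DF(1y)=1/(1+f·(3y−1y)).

step 1 [1y] bond c/1=9/200: DF=(407341/400000 − 9/200·(0))/(1+9/200) = 1949/2000 ≈ 0.974500
step 2 [2y] zero: DF = P = 243/250 ≈ 0.972000
step 3 [3y] bond c/1=17/400: DF=(2179771/2000000 − 17/400·(0.974500+0.972000))/(1+17/400) = 9661/10000 ≈ 0.966100
step 4 [4y] bond c/1=27/400: DF=(977889/800000 − 27/400·(0.974500+0.972000+0.966100))/(1+27/400) = 9609/10000 ≈ 0.960900

1 1 1949/2000
2 2 243/250
3 3 9661/10000
4 4 9609/10000
f(1y,3y) = ((1949/2000)/(9661/10000) − 1)/(2) = 42/9661 ≈ 0.4347%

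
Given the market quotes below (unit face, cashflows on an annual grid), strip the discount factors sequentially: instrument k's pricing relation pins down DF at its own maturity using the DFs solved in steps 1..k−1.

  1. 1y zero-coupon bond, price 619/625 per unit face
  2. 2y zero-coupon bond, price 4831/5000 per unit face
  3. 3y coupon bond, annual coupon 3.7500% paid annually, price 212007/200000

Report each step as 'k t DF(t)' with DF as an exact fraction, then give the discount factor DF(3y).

step 1 [1y] zero: DF = P = 619/625 ≈ 0.990400
step 2 [2y] zero: DF = P = 4831/5000 ≈ 0.966200
step 3 [3y] bond c/1=3/80: DF=(212007/200000 − 3/80·(0.990400+0.966200))/(1+3/80) = 951/1000 ≈ 0.951000

1 1 619/625
2 2 4831/5000
3 3 951/1000
DF(3y) = 951/1000 ≈ 0.951000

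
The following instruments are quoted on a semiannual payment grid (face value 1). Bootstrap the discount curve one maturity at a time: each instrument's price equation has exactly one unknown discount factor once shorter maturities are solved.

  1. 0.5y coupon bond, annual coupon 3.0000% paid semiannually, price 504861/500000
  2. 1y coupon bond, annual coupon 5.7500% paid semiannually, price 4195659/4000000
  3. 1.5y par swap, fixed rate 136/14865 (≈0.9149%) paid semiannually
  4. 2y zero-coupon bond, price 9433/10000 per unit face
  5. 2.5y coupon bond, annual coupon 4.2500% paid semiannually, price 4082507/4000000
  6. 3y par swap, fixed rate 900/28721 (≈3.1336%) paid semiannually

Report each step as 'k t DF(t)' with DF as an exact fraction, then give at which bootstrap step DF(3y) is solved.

step 1 [0.5y] bond c/2=3/200: DF=(504861/500000 − 3/200·(0))/(1+3/200) = 2487/2500 ≈ 0.994800
step 2 [1y] bond c/2=23/800: DF=(4195659/4000000 − 23/800·(0.994800))/(1+23/800) = 4959/5000 ≈ 0.991800
step 3 [1.5y] swap r/2=68/14865: DF=(1 − 68/14865·(0.994800+0.991800))/(1+68/14865) = 1233/1250 ≈ 0.986400
step 4 [2y] zero: DF = P = 9433/10000 ≈ 0.943300
step 5 [2.5y] bond c/2=17/800: DF=(4082507/4000000 − 17/800·(0.994800+0.991800+0.986400+0.943300))/(1+17/800) = 9179/10000 ≈ 0.917900
step 6 [3y] swap r/2=450/28721: DF=(1 − 450/28721·(0.994800+0.991800+0.986400+0.943300+0.917900))/(1+450/28721) = 91/100 ≈ 0.910000

1 1/2 2487/2500
2 1 4959/5000
3 3/2 1233/1250
4 2 9433/10000
5 5/2 9179/10000
6 3 91/100
DF(3y) is solved at step 6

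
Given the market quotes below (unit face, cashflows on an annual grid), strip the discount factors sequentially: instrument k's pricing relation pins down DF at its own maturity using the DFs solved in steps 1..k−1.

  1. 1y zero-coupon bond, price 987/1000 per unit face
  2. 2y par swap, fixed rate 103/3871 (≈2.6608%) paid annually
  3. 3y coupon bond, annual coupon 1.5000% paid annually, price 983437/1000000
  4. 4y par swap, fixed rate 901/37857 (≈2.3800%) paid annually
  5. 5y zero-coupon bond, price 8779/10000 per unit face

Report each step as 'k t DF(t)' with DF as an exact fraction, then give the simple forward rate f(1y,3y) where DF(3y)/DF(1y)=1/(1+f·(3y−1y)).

1 1 987/1000
2 2 1897/2000
3 3 9403/10000
4 4 9099/10000
5 5 8779/10000
f(1y,3y) = ((987/1000)/(9403/10000) − 1)/(2) = 467/18806 ≈ 2.4833%

step 1 [1y] zero: DF = P = 987/1000 ≈ 0.987000
step 2 [2y] swap r/1=103/3871: DF=(1 − 103/3871·(0.987000))/(1+103/3871) = 1897/2000 ≈ 0.948500
step 3 [3y] bond c/1=3/200: DF=(983437/1000000 − 3/200·(0.987000+0.948500))/(1+3/200) = 9403/10000 ≈ 0.940300
step 4 [4y] swap r/1=901/37857: DF=(1 − 901/37857·(0.987000+0.948500+0.940300))/(1+901/37857) = 9099/10000 ≈ 0.909900
step 5 [5y] zero: DF = P = 8779/10000 ≈ 0.877900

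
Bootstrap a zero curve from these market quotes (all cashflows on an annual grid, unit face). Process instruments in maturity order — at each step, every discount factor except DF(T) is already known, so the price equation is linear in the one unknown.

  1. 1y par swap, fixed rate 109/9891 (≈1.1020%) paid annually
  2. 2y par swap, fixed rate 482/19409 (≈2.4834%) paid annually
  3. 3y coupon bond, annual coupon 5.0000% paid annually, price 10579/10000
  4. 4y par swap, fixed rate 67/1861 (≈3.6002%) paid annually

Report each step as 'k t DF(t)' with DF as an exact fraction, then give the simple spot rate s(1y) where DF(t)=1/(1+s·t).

step 1 [1y] swap r/1=109/9891: DF=(1 − 109/9891·(0))/(1+109/9891) = 9891/10000 ≈ 0.989100
step 2 [2y] swap r/1=482/19409: DF=(1 − 482/19409·(0.989100))/(1+482/19409) = 4759/5000 ≈ 0.951800
step 3 [3y] bond c/1=1/20: DF=(10579/10000 − 1/20·(0.989100+0.951800))/(1+1/20) = 9151/10000 ≈ 0.915100
step 4 [4y] swap r/1=67/1861: DF=(1 − 67/1861·(0.989100+0.951800+0.915100))/(1+67/1861) = 433/500 ≈ 0.866000

1 1 9891/10000
2 2 4759/5000
3 3 9151/10000
4 4 433/500
s(1y) = (1/(9891/10000) − 1)/(1) = 109/9891 ≈ 1.1020%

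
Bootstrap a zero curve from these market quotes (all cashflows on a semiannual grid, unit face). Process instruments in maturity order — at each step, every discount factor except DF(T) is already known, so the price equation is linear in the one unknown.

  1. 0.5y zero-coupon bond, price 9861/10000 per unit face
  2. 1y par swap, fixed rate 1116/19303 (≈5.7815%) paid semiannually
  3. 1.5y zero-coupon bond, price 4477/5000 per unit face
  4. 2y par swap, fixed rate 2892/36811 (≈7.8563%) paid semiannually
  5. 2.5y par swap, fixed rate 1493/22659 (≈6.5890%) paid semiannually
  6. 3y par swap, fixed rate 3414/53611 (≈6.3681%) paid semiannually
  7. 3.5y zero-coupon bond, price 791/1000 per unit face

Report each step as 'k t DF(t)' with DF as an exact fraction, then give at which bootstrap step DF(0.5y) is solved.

step 1 [0.5y] zero: DF = P = 9861/10000 ≈ 0.986100
step 2 [1y] swap r/2=558/19303: DF=(1 − 558/19303·(0.986100))/(1+558/19303) = 4721/5000 ≈ 0.944200
step 3 [1.5y] zero: DF = P = 4477/5000 ≈ 0.895400
step 4 [2y] swap r/2=1446/36811: DF=(1 − 1446/36811·(0.986100+0.944200+0.895400))/(1+1446/36811) = 4277/5000 ≈ 0.855400
step 5 [2.5y] swap r/2=1493/45318: DF=(1 − 1493/45318·(0.986100+0.944200+0.895400+0.855400))/(1+1493/45318) = 8507/10000 ≈ 0.850700
step 6 [3y] swap r/2=1707/53611: DF=(1 − 1707/53611·(0.986100+0.944200+0.895400+0.855400+0.850700))/(1+1707/53611) = 8293/10000 ≈ 0.829300
step 7 [3.5y] zero: DF = P = 791/1000 ≈ 0.791000

1 1/2 9861/10000
2 1 4721/5000
3 3/2 4477/5000
4 2 4277/5000
5 5/2 8507/10000
6 3 8293/10000
7 7/2 791/1000
DF(0.5y) is solved at step 1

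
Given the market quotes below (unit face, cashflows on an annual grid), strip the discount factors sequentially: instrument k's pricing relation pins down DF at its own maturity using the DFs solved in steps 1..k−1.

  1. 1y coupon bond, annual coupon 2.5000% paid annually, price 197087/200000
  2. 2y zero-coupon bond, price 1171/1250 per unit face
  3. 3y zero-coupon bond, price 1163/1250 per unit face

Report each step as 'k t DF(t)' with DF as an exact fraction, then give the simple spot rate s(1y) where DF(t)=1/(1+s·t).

1 1 4807/5000
2 2 1171/1250
3 3 1163/1250
s(1y) = (1/(4807/5000) − 1)/(1) = 193/4807 ≈ 4.0150%

step 1 [1y] bond c/1=1/40: DF=(197087/200000 − 1/40·(0))/(1+1/40) = 4807/5000 ≈ 0.961400
step 2 [2y] zero: DF = P = 1171/1250 ≈ 0.936800
step 3 [3y] zero: DF = P = 1163/1250 ≈ 0.930400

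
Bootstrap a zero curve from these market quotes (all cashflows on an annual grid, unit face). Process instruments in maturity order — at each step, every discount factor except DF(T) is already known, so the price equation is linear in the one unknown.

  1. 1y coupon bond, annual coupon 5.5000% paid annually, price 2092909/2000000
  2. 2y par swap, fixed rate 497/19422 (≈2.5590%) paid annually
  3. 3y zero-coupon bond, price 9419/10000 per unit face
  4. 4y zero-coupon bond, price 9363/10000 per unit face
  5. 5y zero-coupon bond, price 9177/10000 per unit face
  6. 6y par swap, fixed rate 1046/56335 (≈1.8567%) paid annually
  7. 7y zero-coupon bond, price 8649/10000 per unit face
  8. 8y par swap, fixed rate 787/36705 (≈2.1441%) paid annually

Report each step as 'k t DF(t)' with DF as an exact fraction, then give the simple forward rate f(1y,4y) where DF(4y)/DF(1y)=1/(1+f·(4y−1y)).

1 1 9919/10000
2 2 9503/10000
3 3 9419/10000
4 4 9363/10000
5 5 9177/10000
6 6 4477/5000
7 7 8649/10000
8 8 4213/5000
f(1y,4y) = ((9919/10000)/(9363/10000) − 1)/(3) = 556/28089 ≈ 1.9794%

step 1 [1y] bond c/1=11/200: DF=(2092909/2000000 − 11/200·(0))/(1+11/200) = 9919/10000 ≈ 0.991900
step 2 [2y] swap r/1=497/19422: DF=(1 − 497/19422·(0.991900))/(1+497/19422) = 9503/10000 ≈ 0.950300
step 3 [3y] zero: DF = P = 9419/10000 ≈ 0.941900
step 4 [4y] zero: DF = P = 9363/10000 ≈ 0.936300
step 5 [5y] zero: DF = P = 9177/10000 ≈ 0.917700
step 6 [6y] swap r/1=1046/56335: DF=(1 − 1046/56335·(0.991900+0.950300+0.941900+0.936300+0.917700))/(1+1046/56335) = 4477/5000 ≈ 0.895400
step 7 [7y] zero: DF = P = 8649/10000 ≈ 0.864900
step 8 [8y] swap r/1=787/36705: DF=(1 − 787/36705·(0.991900+0.950300+0.941900+0.936300+0.917700+0.895400+0.864900))/(1+787/36705) = 4213/5000 ≈ 0.842600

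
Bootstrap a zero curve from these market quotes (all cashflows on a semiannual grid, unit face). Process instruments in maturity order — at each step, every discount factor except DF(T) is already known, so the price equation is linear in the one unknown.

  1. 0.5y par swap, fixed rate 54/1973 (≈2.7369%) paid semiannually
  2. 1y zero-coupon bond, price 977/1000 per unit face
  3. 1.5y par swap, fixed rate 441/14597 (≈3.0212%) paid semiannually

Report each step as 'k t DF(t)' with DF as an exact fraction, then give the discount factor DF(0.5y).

1 1/2 1973/2000
2 1 977/1000
3 3/2 9559/10000
DF(0.5y) = 1973/2000 ≈ 0.986500

step 1 [0.5y] swap r/2=27/1973: DF=(1 − 27/1973·(0))/(1+27/1973) = 1973/2000 ≈ 0.986500
step 2 [1y] zero: DF = P = 977/1000 ≈ 0.977000
step 3 [1.5y] swap r/2=441/29194: DF=(1 − 441/29194·(0.986500+0.977000))/(1+441/29194) = 9559/10000 ≈ 0.955900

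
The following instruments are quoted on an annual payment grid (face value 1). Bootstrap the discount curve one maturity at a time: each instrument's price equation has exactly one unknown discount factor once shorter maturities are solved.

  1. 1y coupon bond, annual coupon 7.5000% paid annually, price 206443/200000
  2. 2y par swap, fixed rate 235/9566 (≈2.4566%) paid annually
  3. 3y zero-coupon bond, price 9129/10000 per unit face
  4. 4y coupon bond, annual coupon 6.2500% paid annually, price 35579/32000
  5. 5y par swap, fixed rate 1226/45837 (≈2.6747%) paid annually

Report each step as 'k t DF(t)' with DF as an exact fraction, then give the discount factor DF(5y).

step 1 [1y] bond c/1=3/40: DF=(206443/200000 − 3/40·(0))/(1+3/40) = 4801/5000 ≈ 0.960200
step 2 [2y] swap r/1=235/9566: DF=(1 − 235/9566·(0.960200))/(1+235/9566) = 953/1000 ≈ 0.953000
step 3 [3y] zero: DF = P = 9129/10000 ≈ 0.912900
step 4 [4y] bond c/1=1/16: DF=(35579/32000 − 1/16·(0.960200+0.953000+0.912900))/(1+1/16) = 4401/5000 ≈ 0.880200
step 5 [5y] swap r/1=1226/45837: DF=(1 − 1226/45837·(0.960200+0.953000+0.912900+0.880200))/(1+1226/45837) = 4387/5000 ≈ 0.877400

1 1 4801/5000
2 2 953/1000
3 3 9129/10000
4 4 4401/5000
5 5 4387/5000
DF(5y) = 4387/5000 ≈ 0.877400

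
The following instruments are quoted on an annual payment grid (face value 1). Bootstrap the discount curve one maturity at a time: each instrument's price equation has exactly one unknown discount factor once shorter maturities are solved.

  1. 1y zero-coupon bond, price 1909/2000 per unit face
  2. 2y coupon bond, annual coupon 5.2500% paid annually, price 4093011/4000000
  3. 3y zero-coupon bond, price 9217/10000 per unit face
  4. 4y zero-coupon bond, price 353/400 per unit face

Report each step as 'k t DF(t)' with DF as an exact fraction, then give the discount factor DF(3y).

1 1 1909/2000
2 2 4623/5000
3 3 9217/10000
4 4 353/400
DF(3y) = 9217/10000 ≈ 0.921700

step 1 [1y] zero: DF = P = 1909/2000 ≈ 0.954500
step 2 [2y] bond c/1=21/400: DF=(4093011/4000000 − 21/400·(0.954500))/(1+21/400) = 4623/5000 ≈ 0.924600
step 3 [3y] zero: DF = P = 9217/10000 ≈ 0.921700
step 4 [4y] zero: DF = P = 353/400 ≈ 0.882500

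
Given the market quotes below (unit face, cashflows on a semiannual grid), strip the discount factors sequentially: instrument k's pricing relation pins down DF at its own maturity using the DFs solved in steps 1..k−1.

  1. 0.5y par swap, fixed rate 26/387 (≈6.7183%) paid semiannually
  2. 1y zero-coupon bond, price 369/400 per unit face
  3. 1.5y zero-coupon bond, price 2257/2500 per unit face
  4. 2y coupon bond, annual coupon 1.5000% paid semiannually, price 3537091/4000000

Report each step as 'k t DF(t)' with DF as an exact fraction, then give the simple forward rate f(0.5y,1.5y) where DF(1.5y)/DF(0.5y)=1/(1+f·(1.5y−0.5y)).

1 1/2 387/400
2 1 369/400
3 3/2 2257/2500
4 2 8569/10000
f(0.5y,1.5y) = ((387/400)/(2257/2500) − 1)/(1) = 647/9028 ≈ 7.1666%

step 1 [0.5y] swap r/2=13/387: DF=(1 − 13/387·(0))/(1+13/387) = 387/400 ≈ 0.967500
step 2 [1y] zero: DF = P = 369/400 ≈ 0.922500
step 3 [1.5y] zero: DF = P = 2257/2500 ≈ 0.902800
step 4 [2y] bond c/2=3/400: DF=(3537091/4000000 − 3/400·(0.967500+0.922500+0.902800))/(1+3/400) = 8569/10000 ≈ 0.856900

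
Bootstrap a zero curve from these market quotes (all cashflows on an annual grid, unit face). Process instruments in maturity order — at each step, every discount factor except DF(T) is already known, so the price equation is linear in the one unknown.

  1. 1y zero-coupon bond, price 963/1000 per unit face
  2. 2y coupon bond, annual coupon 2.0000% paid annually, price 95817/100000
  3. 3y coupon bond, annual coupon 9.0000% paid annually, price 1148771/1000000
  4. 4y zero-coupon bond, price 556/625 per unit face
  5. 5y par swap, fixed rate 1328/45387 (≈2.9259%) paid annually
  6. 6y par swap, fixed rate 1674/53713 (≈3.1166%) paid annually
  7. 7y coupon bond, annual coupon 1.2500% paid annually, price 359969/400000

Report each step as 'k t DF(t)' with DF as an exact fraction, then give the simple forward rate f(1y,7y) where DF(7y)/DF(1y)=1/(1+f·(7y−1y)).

1 1 963/1000
2 2 1841/2000
3 3 1123/1250
4 4 556/625
5 5 542/625
6 6 4163/5000
7 7 329/400
f(1y,7y) = ((963/1000)/(329/400) − 1)/(6) = 281/9870 ≈ 2.8470%

step 1 [1y] zero: DF = P = 963/1000 ≈ 0.963000
step 2 [2y] bond c/1=1/50: DF=(95817/100000 − 1/50·(0.963000))/(1+1/50) = 1841/2000 ≈ 0.920500
step 3 [3y] bond c/1=9/100: DF=(1148771/1000000 − 9/100·(0.963000+0.920500))/(1+9/100) = 1123/1250 ≈ 0.898400
step 4 [4y] zero: DF = P = 556/625 ≈ 0.889600
step 5 [5y] swap r/1=1328/45387: DF=(1 − 1328/45387·(0.963000+0.920500+0.898400+0.889600))/(1+1328/45387) = 542/625 ≈ 0.867200
step 6 [6y] swap r/1=1674/53713: DF=(1 − 1674/53713·(0.963000+0.920500+0.898400+0.889600+0.867200))/(1+1674/53713) = 4163/5000 ≈ 0.832600
step 7 [7y] bond c/1=1/80: DF=(359969/400000 − 1/80·(0.963000+0.920500+0.898400+0.889600+0.867200+0.832600))/(1+1/80) = 329/400 ≈ 0.822500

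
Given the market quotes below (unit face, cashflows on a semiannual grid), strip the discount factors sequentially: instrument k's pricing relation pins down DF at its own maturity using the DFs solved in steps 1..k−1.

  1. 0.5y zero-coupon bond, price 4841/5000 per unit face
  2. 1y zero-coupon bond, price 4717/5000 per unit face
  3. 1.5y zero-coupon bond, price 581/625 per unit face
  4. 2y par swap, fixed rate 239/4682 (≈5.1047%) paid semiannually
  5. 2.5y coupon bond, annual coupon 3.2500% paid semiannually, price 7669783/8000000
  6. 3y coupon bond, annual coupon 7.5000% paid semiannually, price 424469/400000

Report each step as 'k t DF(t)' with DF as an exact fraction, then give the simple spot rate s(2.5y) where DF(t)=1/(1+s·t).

step 1 [0.5y] zero: DF = P = 4841/5000 ≈ 0.968200
step 2 [1y] zero: DF = P = 4717/5000 ≈ 0.943400
step 3 [1.5y] zero: DF = P = 581/625 ≈ 0.929600
step 4 [2y] swap r/2=239/9364: DF=(1 − 239/9364·(0.968200+0.943400+0.929600))/(1+239/9364) = 2261/2500 ≈ 0.904400
step 5 [2.5y] bond c/2=13/800: DF=(7669783/8000000 − 13/800·(0.968200+0.943400+0.929600+0.904400))/(1+13/800) = 1767/2000 ≈ 0.883500
step 6 [3y] bond c/2=3/80: DF=(424469/400000 − 3/80·(0.968200+0.943400+0.929600+0.904400+0.883500))/(1+3/80) = 1711/2000 ≈ 0.855500

1 1/2 4841/5000
2 1 4717/5000
3 3/2 581/625
4 2 2261/2500
5 5/2 1767/2000
6 3 1711/2000
s(2.5y) = (1/(1767/2000) − 1)/(5/2) = 466/8835 ≈ 5.2745%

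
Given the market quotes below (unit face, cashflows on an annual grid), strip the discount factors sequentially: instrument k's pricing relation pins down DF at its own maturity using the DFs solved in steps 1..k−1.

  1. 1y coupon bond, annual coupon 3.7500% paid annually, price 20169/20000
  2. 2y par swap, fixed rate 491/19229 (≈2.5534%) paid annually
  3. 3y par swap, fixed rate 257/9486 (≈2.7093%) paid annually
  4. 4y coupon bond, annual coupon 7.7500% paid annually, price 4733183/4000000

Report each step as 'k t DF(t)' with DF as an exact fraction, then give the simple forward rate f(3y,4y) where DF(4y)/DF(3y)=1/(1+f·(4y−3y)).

step 1 [1y] bond c/1=3/80: DF=(20169/20000 − 3/80·(0))/(1+3/80) = 243/250 ≈ 0.972000
step 2 [2y] swap r/1=491/19229: DF=(1 − 491/19229·(0.972000))/(1+491/19229) = 9509/10000 ≈ 0.950900
step 3 [3y] swap r/1=257/9486: DF=(1 − 257/9486·(0.972000+0.950900))/(1+257/9486) = 9229/10000 ≈ 0.922900
step 4 [4y] bond c/1=31/400: DF=(4733183/4000000 − 31/400·(0.972000+0.950900+0.922900))/(1+31/400) = 1787/2000 ≈ 0.893500

1 1 243/250
2 2 9509/10000
3 3 9229/10000
4 4 1787/2000
f(3y,4y) = ((9229/10000)/(1787/2000) − 1)/(1) = 294/8935 ≈ 3.2904%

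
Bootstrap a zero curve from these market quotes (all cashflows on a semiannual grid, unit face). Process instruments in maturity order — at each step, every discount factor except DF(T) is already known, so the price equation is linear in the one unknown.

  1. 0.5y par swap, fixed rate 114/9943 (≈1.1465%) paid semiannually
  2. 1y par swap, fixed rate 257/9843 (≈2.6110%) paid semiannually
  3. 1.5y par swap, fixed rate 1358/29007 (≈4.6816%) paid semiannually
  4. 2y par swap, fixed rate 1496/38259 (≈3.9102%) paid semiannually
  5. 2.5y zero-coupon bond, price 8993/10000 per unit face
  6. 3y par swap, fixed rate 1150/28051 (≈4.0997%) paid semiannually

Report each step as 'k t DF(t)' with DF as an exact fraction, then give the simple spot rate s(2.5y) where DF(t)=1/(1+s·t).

step 1 [0.5y] swap r/2=57/9943: DF=(1 − 57/9943·(0))/(1+57/9943) = 9943/10000 ≈ 0.994300
step 2 [1y] swap r/2=257/19686: DF=(1 − 257/19686·(0.994300))/(1+257/19686) = 9743/10000 ≈ 0.974300
step 3 [1.5y] swap r/2=679/29007: DF=(1 − 679/29007·(0.994300+0.974300))/(1+679/29007) = 9321/10000 ≈ 0.932100
step 4 [2y] swap r/2=748/38259: DF=(1 − 748/38259·(0.994300+0.974300+0.932100))/(1+748/38259) = 2313/2500 ≈ 0.925200
step 5 [2.5y] zero: DF = P = 8993/10000 ≈ 0.899300
step 6 [3y] swap r/2=575/28051: DF=(1 − 575/28051·(0.994300+0.974300+0.932100+0.925200+0.899300))/(1+575/28051) = 177/200 ≈ 0.885000

1 1/2 9943/10000
2 1 9743/10000
3 3/2 9321/10000
4 2 2313/2500
5 5/2 8993/10000
6 3 177/200
s(2.5y) = (1/(8993/10000) − 1)/(5/2) = 2014/44965 ≈ 4.4790%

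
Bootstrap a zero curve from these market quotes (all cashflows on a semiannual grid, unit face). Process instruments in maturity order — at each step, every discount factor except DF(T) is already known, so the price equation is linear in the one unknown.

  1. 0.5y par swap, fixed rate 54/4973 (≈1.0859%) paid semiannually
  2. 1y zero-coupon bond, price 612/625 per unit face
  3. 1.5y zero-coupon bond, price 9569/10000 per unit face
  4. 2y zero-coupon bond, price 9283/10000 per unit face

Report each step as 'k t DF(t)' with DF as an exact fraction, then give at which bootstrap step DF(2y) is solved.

step 1 [0.5y] swap r/2=27/4973: DF=(1 − 27/4973·(0))/(1+27/4973) = 4973/5000 ≈ 0.994600
step 2 [1y] zero: DF = P = 612/625 ≈ 0.979200
step 3 [1.5y] zero: DF = P = 9569/10000 ≈ 0.956900
step 4 [2y] zero: DF = P = 9283/10000 ≈ 0.928300

1 1/2 4973/5000
2 1 612/625
3 3/2 9569/10000
4 2 9283/10000
DF(2y) is solved at step 4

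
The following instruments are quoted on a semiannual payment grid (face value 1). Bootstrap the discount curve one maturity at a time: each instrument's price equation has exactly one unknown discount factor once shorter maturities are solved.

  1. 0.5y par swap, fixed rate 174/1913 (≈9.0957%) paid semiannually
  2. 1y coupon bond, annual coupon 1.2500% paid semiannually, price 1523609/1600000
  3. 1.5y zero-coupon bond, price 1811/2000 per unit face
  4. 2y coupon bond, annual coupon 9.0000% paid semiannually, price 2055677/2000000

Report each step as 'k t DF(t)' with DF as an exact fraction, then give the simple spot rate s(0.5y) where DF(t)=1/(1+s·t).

step 1 [0.5y] swap r/2=87/1913: DF=(1 − 87/1913·(0))/(1+87/1913) = 1913/2000 ≈ 0.956500
step 2 [1y] bond c/2=1/160: DF=(1523609/1600000 − 1/160·(0.956500))/(1+1/160) = 2351/2500 ≈ 0.940400
step 3 [1.5y] zero: DF = P = 1811/2000 ≈ 0.905500
step 4 [2y] bond c/2=9/200: DF=(2055677/2000000 − 9/200·(0.956500+0.940400+0.905500))/(1+9/200) = 8629/10000 ≈ 0.862900

1 1/2 1913/2000
2 1 2351/2500
3 3/2 1811/2000
4 2 8629/10000
s(0.5y) = (1/(1913/2000) − 1)/(1/2) = 174/1913 ≈ 9.0957%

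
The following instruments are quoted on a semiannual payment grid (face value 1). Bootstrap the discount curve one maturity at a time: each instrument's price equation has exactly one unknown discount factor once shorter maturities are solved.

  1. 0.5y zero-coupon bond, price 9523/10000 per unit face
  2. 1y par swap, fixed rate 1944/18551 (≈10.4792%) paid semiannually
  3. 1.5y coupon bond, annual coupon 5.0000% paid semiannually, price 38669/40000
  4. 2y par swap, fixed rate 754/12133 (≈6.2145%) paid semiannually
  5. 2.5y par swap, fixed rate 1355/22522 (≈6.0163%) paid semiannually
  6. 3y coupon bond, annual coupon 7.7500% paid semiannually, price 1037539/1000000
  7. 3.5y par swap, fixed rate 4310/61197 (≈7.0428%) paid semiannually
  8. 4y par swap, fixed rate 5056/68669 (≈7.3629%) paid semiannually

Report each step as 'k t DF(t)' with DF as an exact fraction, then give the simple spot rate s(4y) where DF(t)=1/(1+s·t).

1 1/2 9523/10000
2 1 2257/2500
3 3/2 8979/10000
4 2 8869/10000
5 5/2 1729/2000
6 3 2077/2500
7 7/2 1569/2000
8 4 467/625
s(4y) = (1/(467/625) − 1)/(4) = 79/934 ≈ 8.4582%

step 1 [0.5y] zero: DF = P = 9523/10000 ≈ 0.952300
step 2 [1y] swap r/2=972/18551: DF=(1 − 972/18551·(0.952300))/(1+972/18551) = 2257/2500 ≈ 0.902800
step 3 [1.5y] bond c/2=1/40: DF=(38669/40000 − 1/40·(0.952300+0.902800))/(1+1/40) = 8979/10000 ≈ 0.897900
step 4 [2y] swap r/2=377/12133: DF=(1 − 377/12133·(0.952300+0.902800+0.897900))/(1+377/12133) = 8869/10000 ≈ 0.886900
step 5 [2.5y] swap r/2=1355/45044: DF=(1 − 1355/45044·(0.952300+0.902800+0.897900+0.886900))/(1+1355/45044) = 1729/2000 ≈ 0.864500
step 6 [3y] bond c/2=31/800: DF=(1037539/1000000 − 31/800·(0.952300+0.902800+0.897900+0.886900+0.864500))/(1+31/800) = 2077/2500 ≈ 0.830800
step 7 [3.5y] swap r/2=2155/61197: DF=(1 − 2155/61197·(0.952300+0.902800+0.897900+0.886900+0.864500+0.830800))/(1+2155/61197) = 1569/2000 ≈ 0.784500
step 8 [4y] swap r/2=2528/68669: DF=(1 − 2528/68669·(0.952300+0.902800+0.897900+0.886900+0.864500+0.830800+0.784500))/(1+2528/68669) = 467/625 ≈ 0.747200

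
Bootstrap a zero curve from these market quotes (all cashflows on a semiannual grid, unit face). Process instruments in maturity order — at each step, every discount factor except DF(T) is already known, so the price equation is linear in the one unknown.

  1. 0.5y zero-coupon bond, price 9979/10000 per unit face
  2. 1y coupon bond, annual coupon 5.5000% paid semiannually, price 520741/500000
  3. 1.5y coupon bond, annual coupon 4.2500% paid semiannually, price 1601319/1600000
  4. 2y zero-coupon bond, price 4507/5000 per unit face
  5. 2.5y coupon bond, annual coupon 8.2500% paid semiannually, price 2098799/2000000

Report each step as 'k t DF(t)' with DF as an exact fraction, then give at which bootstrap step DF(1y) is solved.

step 1 [0.5y] zero: DF = P = 9979/10000 ≈ 0.997900
step 2 [1y] bond c/2=11/400: DF=(520741/500000 − 11/400·(0.997900))/(1+11/400) = 9869/10000 ≈ 0.986900
step 3 [1.5y] bond c/2=17/800: DF=(1601319/1600000 − 17/800·(0.997900+0.986900))/(1+17/800) = 9387/10000 ≈ 0.938700
step 4 [2y] zero: DF = P = 4507/5000 ≈ 0.901400
step 5 [2.5y] bond c/2=33/800: DF=(2098799/2000000 − 33/800·(0.997900+0.986900+0.938700+0.901400))/(1+33/800) = 8563/10000 ≈ 0.856300

1 1/2 9979/10000
2 1 9869/10000
3 3/2 9387/10000
4 2 4507/5000
5 5/2 8563/10000
DF(1y) is solved at step 2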